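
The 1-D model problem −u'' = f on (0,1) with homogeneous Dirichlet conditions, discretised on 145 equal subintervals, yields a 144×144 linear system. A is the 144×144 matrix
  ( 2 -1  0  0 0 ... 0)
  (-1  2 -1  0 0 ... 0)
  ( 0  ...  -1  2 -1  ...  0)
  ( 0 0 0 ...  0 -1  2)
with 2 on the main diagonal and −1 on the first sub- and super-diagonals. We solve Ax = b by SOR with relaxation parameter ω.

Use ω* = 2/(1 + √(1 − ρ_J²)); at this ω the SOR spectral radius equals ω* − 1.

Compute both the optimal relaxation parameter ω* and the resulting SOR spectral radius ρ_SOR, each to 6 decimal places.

spectrum of D⁻¹(L+U) = {cos(kπ/145) : 1≤k≤144}; ρ_J = cos(π/145) = 0.999765.
root = sin(π/145) = 0.0216645  (since 1−cos² = sin²).
Then 2/(1+√(1−ρ_J²)) = 2/(1+0.0216645); ω* = 2/1.0216645 = 1.957590.
ρ_SOR = ω* − 1 ≈ 0.957590.

ω* = 1.957590, ρ_SOR = 0.957590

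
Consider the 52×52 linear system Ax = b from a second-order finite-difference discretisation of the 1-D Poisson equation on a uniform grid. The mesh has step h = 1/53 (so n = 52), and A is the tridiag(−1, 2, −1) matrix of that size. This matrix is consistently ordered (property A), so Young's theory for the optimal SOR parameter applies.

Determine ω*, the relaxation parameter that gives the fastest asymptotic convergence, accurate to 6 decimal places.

½·tridiag(1,0,1) at n=52: λ_k = cos(kπ/53); max |λ| at k=1 ⇒ ρ_J = cos(π/53) ≈ 0.998244.
1 − cos²(π/53) = sin²(π/53) ⇒ √(1−ρ_J²) = sin(π/53) = 0.0592406.
[ω*] 2 ÷ (1 + 0.0592406) = 2 ÷ 1.0592406 = 1.888145.
[ρ_SOR] ω* − 1 = 0.888145.

ω* = 1.888145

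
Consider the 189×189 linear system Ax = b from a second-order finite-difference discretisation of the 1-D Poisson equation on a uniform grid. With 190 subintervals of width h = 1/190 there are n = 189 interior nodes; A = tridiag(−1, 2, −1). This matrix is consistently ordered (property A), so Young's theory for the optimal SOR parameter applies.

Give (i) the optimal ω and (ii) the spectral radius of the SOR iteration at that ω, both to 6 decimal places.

ω* = 1.967470, ρ_SOR = 0.967470

[ρ_J] n=189: ρ(B_J) = cos(π/(n+1)) = cos(π/190) = 0.999863.
root = sin(π/190) = 0.0165339  (since 1−cos² = sin²).
ω* = 2/(1 + 0.0165339) = 2/1.0165339 = 1.967470.
and ρ(B_{ω*}) = 1.967470 − 1 = 0.967470.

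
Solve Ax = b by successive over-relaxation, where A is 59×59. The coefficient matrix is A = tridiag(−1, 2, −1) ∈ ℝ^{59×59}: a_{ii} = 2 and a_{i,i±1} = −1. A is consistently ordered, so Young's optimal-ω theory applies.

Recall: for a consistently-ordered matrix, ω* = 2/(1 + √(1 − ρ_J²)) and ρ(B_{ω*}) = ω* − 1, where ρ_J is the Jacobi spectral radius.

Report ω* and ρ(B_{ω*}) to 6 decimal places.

n=59: λ(B_J) = 1 − λ(A)/2 = cos(kπ/60); k=1 gives ρ_J = 0.998630.
√(1 − cos²(π/60)) = sin(π/60) ≈ 0.0523360.
[ω*] 2 ÷ (1 + 0.0523360) = 2 ÷ 1.0523360 = 1.900534.
Hence ρ(B_{ω*}) = 1.900534 − 1 = 0.900534.

ω* = 1.900534, ρ_SOR = 0.900534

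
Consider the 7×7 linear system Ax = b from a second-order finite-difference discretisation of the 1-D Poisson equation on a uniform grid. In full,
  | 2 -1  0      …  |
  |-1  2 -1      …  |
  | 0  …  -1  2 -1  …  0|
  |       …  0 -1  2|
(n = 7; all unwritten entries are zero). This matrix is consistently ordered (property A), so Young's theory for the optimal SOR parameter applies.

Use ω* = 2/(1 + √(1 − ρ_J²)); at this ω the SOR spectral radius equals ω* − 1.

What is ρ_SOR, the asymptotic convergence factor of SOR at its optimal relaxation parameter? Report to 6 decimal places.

B_J for the 7×7 system has eigenvalues cos(kπ/8); ρ_J = cos(π/8) = 0.923880.
root = sin(π/8) = 0.3826834  (since 1−cos² = sin²).
Young: ω* = 2/(1+√(1−ρ_J²)) = 2/(1+0.3826834) = 2/1.3826834 = 1.446463.
At ω = 1.446463 every |λ(B_ω)| = ω−1, so ρ_SOR = 0.446463.

ρ_SOR = 0.446463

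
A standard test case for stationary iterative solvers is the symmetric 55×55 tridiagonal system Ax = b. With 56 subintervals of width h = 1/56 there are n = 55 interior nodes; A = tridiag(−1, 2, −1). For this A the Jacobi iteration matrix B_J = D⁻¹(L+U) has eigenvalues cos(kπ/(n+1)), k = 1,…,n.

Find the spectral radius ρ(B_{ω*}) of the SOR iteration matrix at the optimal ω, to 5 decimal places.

With n=55, ρ(Jacobi) = cos(π/56) = 0.99843.
√(1−ρ_J²) simplifies to sin(π/56) = 0.056070.
ω* = 2/(1+0.056070) = 1.89381
ρ_SOR = ω* − 1 ≈ 0.89381.

ρ_SOR = 0.89381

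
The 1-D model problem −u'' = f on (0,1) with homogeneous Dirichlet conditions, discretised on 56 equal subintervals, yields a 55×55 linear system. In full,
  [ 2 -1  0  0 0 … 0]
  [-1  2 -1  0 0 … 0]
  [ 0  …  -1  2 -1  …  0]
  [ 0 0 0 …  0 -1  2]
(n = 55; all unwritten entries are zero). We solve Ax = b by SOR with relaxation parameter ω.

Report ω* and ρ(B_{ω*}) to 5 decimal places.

ω* = 1.89381, ρ_SOR = 0.89381

½·tridiag(1,0,1) at n=55: λ_k = cos(kπ/56); max |λ| at k=1 ⇒ ρ_J = cos(π/56) ≈ 0.99843.
√(1−ρ_J²) = |sin(π/56)| = 0.056070
ω* = 2/(1+0.056070) = 1.89381
ρ_SOR = ω* − 1 = 1.89381 − 1 = 0.89381.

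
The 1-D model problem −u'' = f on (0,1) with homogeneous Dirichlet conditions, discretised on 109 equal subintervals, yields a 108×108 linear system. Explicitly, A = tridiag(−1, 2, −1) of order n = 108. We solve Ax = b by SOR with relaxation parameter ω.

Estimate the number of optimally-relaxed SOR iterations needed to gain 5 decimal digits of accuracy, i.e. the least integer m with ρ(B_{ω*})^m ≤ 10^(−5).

m = 200

ρ_J = max_k |cos(kπ/109)| = cos(π/109) = 0.9995847
1 − cos²(π/109) = sin²(π/109) ⇒ √(1−ρ_J²) = sin(π/109) = 0.0288180.
[ω*] 2 ÷ (1 + 0.0288180) = 2 ÷ 1.0288180 = 1.9439784.
Hence ρ(B_{ω*}) = 1.9439784 − 1 = 0.9439784.
Need (0.9439784)^m ≤ 10^(−5): m ≥ 5·ln10/|ln 0.9439784| = 11.5129/0.057652 = 199.696 ⇒ m = 200.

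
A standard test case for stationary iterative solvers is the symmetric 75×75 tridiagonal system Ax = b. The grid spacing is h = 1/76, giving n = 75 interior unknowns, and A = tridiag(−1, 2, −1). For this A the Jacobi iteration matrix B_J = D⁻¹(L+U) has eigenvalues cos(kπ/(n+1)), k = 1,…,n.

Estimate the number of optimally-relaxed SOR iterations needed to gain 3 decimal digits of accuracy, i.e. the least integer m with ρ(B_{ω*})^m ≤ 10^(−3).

m = 84

n=75: λ(B_J) = 1 − λ(A)/2 = cos(kπ/76); k=1 gives ρ_J = 0.9991458.
√(1−ρ_J²) simplifies to sin(π/76) = 0.0413250.
[ω*] 2 ÷ (1 + 0.0413250) = 2 ÷ 1.0413250 = 1.9206300.
ρ_SOR = ω* − 1 ≈ 0.9206300.
(0.9206300)^m ≤ 10^{−3}  ⇒  m·ln(0.9206300) ≤ −3·ln10  ⇒  m ≥ 83.531  ⇒  m = 84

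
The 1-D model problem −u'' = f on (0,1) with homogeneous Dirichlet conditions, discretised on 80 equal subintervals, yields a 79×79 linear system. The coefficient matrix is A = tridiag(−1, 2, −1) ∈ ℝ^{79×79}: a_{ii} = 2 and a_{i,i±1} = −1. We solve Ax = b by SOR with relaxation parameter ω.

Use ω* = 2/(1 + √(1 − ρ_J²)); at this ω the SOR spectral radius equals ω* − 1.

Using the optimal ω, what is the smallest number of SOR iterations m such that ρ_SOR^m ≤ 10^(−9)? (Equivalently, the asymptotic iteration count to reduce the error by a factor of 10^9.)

spectrum of D⁻¹(L+U) = {cos(kπ/80) : 1≤k≤79}; ρ_J = cos(π/80) = 0.9992290.
√(1−ρ_J²) = |sin(π/80)| = 0.0392598
Young: ω* = 2/(1+√(1−ρ_J²)) = 2/(1+0.0392598) = 2/1.0392598 = 1.9244466.
ρ_SOR = ω* − 1 = 1.9244466 − 1 = 0.9244466.
For 9 digits: m = 9·ln10 / (−ln 0.9244466) = 20.7233/0.07856 = 263.789; round up → m = 264.

m = 264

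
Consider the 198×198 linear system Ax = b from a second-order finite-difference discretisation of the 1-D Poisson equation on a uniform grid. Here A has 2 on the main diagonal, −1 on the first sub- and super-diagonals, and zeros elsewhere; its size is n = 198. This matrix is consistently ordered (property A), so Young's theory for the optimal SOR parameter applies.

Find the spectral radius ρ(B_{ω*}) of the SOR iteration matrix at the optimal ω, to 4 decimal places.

spectrum of D⁻¹(L+U) = {cos(kπ/199) : 1≤k≤198}; ρ_J = cos(π/199) = 0.9999.
1 − cos²(π/199) = sin²(π/199) ⇒ √(1−ρ_J²) = sin(π/199) = 0.01579.
ω* = 2/(1+0.01579) = 1.9689
[ρ_SOR] ω* − 1 = 0.9689.

ρ_SOR = 0.9689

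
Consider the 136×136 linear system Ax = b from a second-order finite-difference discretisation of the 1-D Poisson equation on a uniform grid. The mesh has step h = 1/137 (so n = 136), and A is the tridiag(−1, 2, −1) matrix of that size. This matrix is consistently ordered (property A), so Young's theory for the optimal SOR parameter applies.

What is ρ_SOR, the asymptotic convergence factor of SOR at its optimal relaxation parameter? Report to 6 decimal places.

B_J for the 136×136 system has eigenvalues cos(kπ/137); ρ_J = cos(π/137) = 0.999737.
√(1 − cos²(π/137)) = sin(π/137) ≈ 0.0229293.
Then 2/(1+√(1−ρ_J²)) = 2/(1+0.0229293); ω* = 2/1.0229293 = 1.955169.
At ω = 1.955169 every |λ(B_ω)| = ω−1, so ρ_SOR = 0.955169.

ρ_SOR = 0.955169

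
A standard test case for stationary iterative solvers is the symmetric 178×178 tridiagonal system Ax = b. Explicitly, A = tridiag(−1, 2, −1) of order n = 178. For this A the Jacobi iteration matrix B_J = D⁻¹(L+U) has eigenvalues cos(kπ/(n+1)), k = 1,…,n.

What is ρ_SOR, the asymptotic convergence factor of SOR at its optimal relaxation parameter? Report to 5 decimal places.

ρ_SOR = 0.96551

n=178: λ(B_J) = 1 − λ(A)/2 = cos(kπ/179); k=1 gives ρ_J = 0.99985.
√(1 − cos²(π/179)) = sin(π/179) ≈ 0.017550.
[ω*] 2 ÷ (1 + 0.017550) = 2 ÷ 1.017550 = 1.96551.
ρ_SOR = ω* − 1 ≈ 0.96551.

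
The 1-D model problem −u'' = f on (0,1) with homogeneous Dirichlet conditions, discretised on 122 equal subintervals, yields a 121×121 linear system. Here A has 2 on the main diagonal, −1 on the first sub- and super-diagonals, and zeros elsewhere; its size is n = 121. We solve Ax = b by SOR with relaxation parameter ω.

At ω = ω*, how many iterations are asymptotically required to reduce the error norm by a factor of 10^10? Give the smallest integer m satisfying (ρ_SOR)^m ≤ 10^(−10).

ρ_J = max_k |cos(kπ/122)| = cos(π/122) = 0.9996685
√(1−ρ_J²) simplifies to sin(π/122) = 0.0257479.
Young: ω* = 2/(1+√(1−ρ_J²)) = 2/(1+0.0257479) = 2/1.0257479 = 1.9497968.
and ρ(B_{ω*}) = 1.9497968 − 1 = 0.9497968.
Need (0.9497968)^m ≤ 10^(−10): m ≥ 10·ln10/|ln 0.9497968| = 23.0259/0.0515072 = 447.042 ⇒ m = 448.

m = 448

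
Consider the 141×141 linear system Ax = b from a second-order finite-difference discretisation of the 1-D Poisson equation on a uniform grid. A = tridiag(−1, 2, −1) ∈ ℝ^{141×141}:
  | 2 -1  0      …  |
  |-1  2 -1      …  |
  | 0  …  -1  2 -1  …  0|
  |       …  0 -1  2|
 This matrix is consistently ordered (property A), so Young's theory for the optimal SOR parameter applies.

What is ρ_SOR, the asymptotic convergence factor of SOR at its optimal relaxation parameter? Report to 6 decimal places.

With n=141, ρ(Jacobi) = cos(π/142) = 0.999755.
root = sin(π/142) = 0.0221221  (since 1−cos² = sin²).
So ω* = 2/1.0221221 = 1.956713 (Young).
Hence ρ(B_{ω*}) = 1.956713 − 1 = 0.956713.

ρ_SOR = 0.956713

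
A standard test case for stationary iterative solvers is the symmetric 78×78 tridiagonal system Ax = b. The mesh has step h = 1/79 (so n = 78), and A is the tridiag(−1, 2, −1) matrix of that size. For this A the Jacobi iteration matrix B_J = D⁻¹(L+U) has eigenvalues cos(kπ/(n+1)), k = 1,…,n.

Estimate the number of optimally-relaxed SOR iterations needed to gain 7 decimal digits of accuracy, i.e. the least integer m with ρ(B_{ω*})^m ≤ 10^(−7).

m = 203

[ρ_J] n=78: ρ(B_J) = cos(π/(n+1)) = cos(π/79) = 0.9992094.
√(1−ρ_J²) = |sin(π/79)| = 0.0397565
ω* = 2/(1 + 0.0397565) = 2/1.0397565 = 1.9235273.
Hence ρ(B_{ω*}) = 1.9235273 − 1 = 0.9235273.
(0.9235273)^m ≤ 10^{−7}  ⇒  m·ln(0.9235273) ≤ −7·ln10  ⇒  m ≥ 202.603  ⇒  m = 203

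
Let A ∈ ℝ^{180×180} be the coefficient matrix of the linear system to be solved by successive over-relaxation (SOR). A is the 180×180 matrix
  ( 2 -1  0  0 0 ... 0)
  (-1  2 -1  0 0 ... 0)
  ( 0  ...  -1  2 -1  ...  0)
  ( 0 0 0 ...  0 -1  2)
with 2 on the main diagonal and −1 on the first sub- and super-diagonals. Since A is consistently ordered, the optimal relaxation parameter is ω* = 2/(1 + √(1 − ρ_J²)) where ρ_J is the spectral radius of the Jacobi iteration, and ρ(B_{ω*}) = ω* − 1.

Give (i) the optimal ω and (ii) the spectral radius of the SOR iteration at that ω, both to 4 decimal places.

½·tridiag(1,0,1) at n=180: λ_k = cos(kπ/181); max |λ| at k=1 ⇒ ρ_J = cos(π/181) ≈ 0.9998.
√(1−ρ_J²) = |sin(π/181)| = 0.01736
ω* = 2/(1+0.01736) = 1.9659
At ω = 1.9659 every |λ(B_ω)| = ω−1, so ρ_SOR = 0.9659.

ω* = 1.9659, ρ_SOR = 0.9659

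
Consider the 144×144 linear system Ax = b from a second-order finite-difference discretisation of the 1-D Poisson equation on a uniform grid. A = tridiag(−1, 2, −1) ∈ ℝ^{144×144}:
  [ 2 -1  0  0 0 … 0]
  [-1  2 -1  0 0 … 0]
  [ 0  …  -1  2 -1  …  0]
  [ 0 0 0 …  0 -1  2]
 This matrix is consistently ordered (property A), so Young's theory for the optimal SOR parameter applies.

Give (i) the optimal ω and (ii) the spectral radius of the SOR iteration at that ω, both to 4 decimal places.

With n=144, ρ(Jacobi) = cos(π/145) = 0.9998.
√(1−ρ_J²) simplifies to sin(π/145) = 0.02166.
Then 2/(1+√(1−ρ_J²)) = 2/(1+0.02166); ω* = 2/1.02166 = 1.9576.
ρ(B_{ω*}) = ω*−1 = 0.9576

ω* = 1.9576, ρ_SOR = 0.9576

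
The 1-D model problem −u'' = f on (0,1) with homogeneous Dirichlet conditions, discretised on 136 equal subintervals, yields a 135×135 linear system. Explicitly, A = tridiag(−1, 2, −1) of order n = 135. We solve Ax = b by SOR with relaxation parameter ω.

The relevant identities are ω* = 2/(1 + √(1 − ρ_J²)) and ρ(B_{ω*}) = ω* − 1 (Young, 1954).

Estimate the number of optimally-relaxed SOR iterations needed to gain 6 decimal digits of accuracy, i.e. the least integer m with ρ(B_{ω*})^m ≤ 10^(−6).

m = 300

[ρ_J] n=135: ρ(B_J) = cos(π/(n+1)) = cos(π/136) = 0.9997332.
√(1−ρ_J²) = |sin(π/136)| = 0.0230979
Young: ω* = 2/(1+√(1−ρ_J²)) = 2/(1+0.0230979) = 2/1.0230979 = 1.9548471.
and ρ(B_{ω*}) = 1.9548471 − 1 = 0.9548471.
ρ_SOR^m ≤ 10^(−6) ⇔ m ≥ 6·ln10/(−ln 0.9548471) = 13.8155/0.0462041 = 299.010; m = ⌈299.010⌉ = 300.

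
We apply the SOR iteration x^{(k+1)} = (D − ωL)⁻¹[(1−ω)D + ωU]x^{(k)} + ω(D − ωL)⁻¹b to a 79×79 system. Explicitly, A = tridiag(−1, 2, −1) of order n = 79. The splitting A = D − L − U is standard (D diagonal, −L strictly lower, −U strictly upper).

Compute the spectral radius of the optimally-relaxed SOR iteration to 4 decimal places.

With n=79, ρ(Jacobi) = cos(π/80) = 0.9992.
√(1 − cos²(π/80)) = sin(π/80) ≈ 0.03926.
Young: ω* = 2/(1+√(1−ρ_J²)) = 2/(1+0.03926) = 2/1.03926 = 1.9244.
[ρ_SOR] ω* − 1 = 0.9244.

ρ_SOR = 0.9244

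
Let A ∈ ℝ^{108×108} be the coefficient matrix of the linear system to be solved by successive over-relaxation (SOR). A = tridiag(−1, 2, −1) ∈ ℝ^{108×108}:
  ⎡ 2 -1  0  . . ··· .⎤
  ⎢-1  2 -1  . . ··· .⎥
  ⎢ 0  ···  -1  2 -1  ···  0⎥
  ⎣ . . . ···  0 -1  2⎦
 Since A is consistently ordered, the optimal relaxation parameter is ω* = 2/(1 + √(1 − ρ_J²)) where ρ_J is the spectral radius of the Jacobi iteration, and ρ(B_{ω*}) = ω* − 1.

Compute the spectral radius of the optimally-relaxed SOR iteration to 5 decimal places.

ρ_SOR = 0.94398

n=108: λ(B_J) = 1 − λ(A)/2 = cos(kπ/109); k=1 gives ρ_J = 0.99958.
√(1−ρ_J²) simplifies to sin(π/109) = 0.028818.
Young: ω* = 2/(1+√(1−ρ_J²)) = 2/(1+0.028818) = 2/1.028818 = 1.94398.
ρ_SOR = ω* − 1 ≈ 0.94398.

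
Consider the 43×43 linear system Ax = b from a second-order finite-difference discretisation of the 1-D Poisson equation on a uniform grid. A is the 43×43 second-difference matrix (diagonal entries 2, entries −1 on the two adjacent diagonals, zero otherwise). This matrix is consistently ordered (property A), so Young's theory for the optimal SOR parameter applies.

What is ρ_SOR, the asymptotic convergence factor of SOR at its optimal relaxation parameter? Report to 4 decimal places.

ρ_SOR = 0.8668

n=43: λ(B_J) = 1 − λ(A)/2 = cos(kπ/44); k=1 gives ρ_J = 0.9975.
√(1 − cos²(π/44)) = sin(π/44) ≈ 0.07134.
Then 2/(1+√(1−ρ_J²)) = 2/(1+0.07134); ω* = 2/1.07134 = 1.8668.
ρ(B_{ω*}) = ω*−1 = 0.8668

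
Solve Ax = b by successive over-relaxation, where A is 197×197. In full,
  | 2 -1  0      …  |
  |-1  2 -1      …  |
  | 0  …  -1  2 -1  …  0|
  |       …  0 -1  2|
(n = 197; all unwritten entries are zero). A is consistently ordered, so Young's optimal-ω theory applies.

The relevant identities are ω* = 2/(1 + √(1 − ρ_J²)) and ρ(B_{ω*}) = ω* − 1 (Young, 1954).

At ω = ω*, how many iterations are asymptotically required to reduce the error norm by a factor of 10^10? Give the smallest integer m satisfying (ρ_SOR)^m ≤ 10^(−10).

n=197: λ(B_J) = 1 − λ(A)/2 = cos(kπ/198); k=1 gives ρ_J = 0.9998741.
1 − cos²(π/198) = sin²(π/198) ⇒ √(1−ρ_J²) = sin(π/198) = 0.0158660.
ω* = 2 / (1 + 0.0158660) = 2 / 1.0158660 ≈ 1.9687636.
and ρ(B_{ω*}) = 1.9687636 − 1 = 0.9687636.
ρ_SOR^m ≤ 10^(−10) ⇔ m ≥ 10·ln10/(−ln 0.9687636) = 23.0259/0.0317347 = 725.575; m = ⌈725.575⌉ = 726.

m = 726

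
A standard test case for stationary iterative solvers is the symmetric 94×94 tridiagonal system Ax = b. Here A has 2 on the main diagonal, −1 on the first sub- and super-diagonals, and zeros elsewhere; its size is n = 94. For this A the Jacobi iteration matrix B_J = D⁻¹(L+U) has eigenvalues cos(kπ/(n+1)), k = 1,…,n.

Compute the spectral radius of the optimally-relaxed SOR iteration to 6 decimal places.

[ρ_J] n=94: ρ(B_J) = cos(π/(n+1)) = cos(π/95) = 0.999453.
root = sin(π/95) = 0.0330634  (since 1−cos² = sin²).
ω* = 2 / (1 + 0.0330634) = 2 / 1.0330634 ≈ 1.935990.
[ρ_SOR] ω* − 1 = 0.935990.

ρ_SOR = 0.935990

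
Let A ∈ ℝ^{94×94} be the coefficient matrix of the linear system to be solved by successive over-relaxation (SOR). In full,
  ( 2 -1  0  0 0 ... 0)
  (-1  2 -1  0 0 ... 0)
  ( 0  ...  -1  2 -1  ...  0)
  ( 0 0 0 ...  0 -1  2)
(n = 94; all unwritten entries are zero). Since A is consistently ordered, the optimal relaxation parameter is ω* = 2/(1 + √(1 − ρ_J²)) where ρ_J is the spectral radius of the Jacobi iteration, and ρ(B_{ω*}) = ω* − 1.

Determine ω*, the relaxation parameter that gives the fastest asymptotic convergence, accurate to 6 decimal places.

With n=94, ρ(Jacobi) = cos(π/95) = 0.999453.
root = sin(π/95) = 0.0330634  (since 1−cos² = sin²).
Young: ω* = 2/(1+√(1−ρ_J²)) = 2/(1+0.0330634) = 2/1.0330634 = 1.935990.
Hence ρ(B_{ω*}) = 1.935990 − 1 = 0.935990.

ω* = 1.935990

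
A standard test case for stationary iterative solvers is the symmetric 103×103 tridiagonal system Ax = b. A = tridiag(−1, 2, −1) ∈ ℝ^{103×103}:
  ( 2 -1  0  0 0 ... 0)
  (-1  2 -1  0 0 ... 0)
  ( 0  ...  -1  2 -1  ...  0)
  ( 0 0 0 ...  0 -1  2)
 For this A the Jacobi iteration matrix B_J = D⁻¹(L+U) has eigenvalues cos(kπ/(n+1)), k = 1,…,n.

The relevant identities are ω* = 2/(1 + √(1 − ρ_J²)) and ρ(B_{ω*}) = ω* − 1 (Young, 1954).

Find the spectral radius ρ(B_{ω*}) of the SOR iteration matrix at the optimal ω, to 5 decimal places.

ρ_SOR = 0.94136

ρ_J = max_k |cos(kπ/104)| = cos(π/104) = 0.99954
root = sin(π/104) = 0.030203  (since 1−cos² = sin²).
ω* = 2/(1+0.030203) = 1.94136
ρ_SOR = ω* − 1 = 1.94136 − 1 = 0.94136.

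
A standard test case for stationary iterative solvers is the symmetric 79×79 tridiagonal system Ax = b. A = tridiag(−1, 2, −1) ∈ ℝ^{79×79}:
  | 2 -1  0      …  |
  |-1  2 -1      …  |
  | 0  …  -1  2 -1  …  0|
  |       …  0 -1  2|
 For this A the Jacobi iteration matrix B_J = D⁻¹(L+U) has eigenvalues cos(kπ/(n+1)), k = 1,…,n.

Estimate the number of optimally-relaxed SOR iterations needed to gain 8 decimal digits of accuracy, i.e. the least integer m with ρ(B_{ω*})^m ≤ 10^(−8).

[ρ_J] n=79: ρ(B_J) = cos(π/(n+1)) = cos(π/80) = 0.9992290.
√(1−ρ_J²) = |sin(π/80)| = 0.0392598
ω* = 2/(1 + 0.0392598) = 2/1.0392598 = 1.9244466.
and ρ(B_{ω*}) = 1.9244466 − 1 = 0.9244466.
(0.9244466)^m ≤ 10^{−8}  ⇒  m·ln(0.9244466) ≤ −8·ln10  ⇒  m ≥ 234.479  ⇒  m = 235

m = 235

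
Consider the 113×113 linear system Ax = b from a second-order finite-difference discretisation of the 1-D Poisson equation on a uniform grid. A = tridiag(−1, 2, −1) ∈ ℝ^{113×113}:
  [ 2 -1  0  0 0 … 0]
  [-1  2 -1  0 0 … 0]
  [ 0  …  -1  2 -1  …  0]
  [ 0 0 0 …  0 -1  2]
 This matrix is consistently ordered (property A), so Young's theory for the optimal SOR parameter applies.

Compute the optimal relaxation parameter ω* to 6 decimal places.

spectrum of D⁻¹(L+U) = {cos(kπ/114) : 1≤k≤113}; ρ_J = cos(π/114) = 0.999620.
1 − cos²(π/114) = sin²(π/114) ⇒ √(1−ρ_J²) = sin(π/114) = 0.0275543.
ω* = 2/(1+0.0275543) = 1.946369
Hence ρ(B_{ω*}) = 1.946369 − 1 = 0.946369.

ω* = 1.946369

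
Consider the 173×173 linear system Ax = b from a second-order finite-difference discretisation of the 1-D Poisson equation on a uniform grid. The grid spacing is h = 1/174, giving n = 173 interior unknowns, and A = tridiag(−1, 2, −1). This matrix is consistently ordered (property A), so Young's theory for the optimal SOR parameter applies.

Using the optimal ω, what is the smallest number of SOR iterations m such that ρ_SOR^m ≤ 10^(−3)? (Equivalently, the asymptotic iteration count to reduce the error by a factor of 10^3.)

m = 192

ρ_J = max_k |cos(kπ/174)| = cos(π/174) = 0.9998370
1 − cos²(π/174) = sin²(π/174) ⇒ √(1−ρ_J²) = sin(π/174) = 0.0180541.
Young: ω* = 2/(1+√(1−ρ_J²)) = 2/(1+0.0180541) = 2/1.0180541 = 1.9645321.
[ρ_SOR] ω* − 1 = 0.9645321.
(0.9645321)^m ≤ 10^{−3}  ⇒  m·ln(0.9645321) ≤ −3·ln10  ⇒  m ≥ 191.286  ⇒  m = 192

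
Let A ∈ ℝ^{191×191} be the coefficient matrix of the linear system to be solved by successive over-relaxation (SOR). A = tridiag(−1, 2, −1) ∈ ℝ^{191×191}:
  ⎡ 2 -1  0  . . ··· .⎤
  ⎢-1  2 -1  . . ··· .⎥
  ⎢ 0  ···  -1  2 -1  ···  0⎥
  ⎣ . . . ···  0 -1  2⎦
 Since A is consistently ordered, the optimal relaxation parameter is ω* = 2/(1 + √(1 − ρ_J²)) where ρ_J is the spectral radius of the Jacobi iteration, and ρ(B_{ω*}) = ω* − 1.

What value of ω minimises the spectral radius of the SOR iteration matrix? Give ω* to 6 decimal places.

ω* = 1.967803

[ρ_J] n=191: ρ(B_J) = cos(π/(n+1)) = cos(π/192) = 0.999866.
root = sin(π/192) = 0.0163617  (since 1−cos² = sin²).
Young: ω* = 2/(1+√(1−ρ_J²)) = 2/(1+0.0163617) = 2/1.0163617 = 1.967803.
ρ(B_{ω*}) = ω*−1 = 0.967803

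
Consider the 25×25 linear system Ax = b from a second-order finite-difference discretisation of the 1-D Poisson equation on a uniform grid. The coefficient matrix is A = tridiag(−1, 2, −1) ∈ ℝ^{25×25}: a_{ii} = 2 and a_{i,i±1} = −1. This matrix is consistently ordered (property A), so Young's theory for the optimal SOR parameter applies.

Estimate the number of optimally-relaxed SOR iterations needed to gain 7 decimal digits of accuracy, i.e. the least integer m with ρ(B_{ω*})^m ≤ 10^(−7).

n=25: λ(B_J) = 1 − λ(A)/2 = cos(kπ/26); k=1 gives ρ_J = 0.9927089.
root = sin(π/26) = 0.1205367  (since 1−cos² = sin²).
So ω* = 2/1.1205367 = 1.7848590 (Young).
[ρ_SOR] ω* − 1 = 0.7848590.
(0.7848590)^m ≤ 10^{−7}  ⇒  m·ln(0.7848590) ≤ −7·ln10  ⇒  m ≥ 66.535  ⇒  m = 67

m = 67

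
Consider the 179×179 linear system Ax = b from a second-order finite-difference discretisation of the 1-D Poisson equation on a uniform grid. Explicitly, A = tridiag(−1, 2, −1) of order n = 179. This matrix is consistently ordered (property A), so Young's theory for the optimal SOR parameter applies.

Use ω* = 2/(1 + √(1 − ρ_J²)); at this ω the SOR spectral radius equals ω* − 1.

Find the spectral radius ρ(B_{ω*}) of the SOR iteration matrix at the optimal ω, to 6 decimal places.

ρ_SOR = 0.965694

[ρ_J] n=179: ρ(B_J) = cos(π/(n+1)) = cos(π/180) = 0.999848.
√(1 − cos²(π/180)) = sin(π/180) ≈ 0.0174524.
Then 2/(1+√(1−ρ_J²)) = 2/(1+0.0174524); ω* = 2/1.0174524 = 1.965694.
[ρ_SOR] ω* − 1 = 0.965694.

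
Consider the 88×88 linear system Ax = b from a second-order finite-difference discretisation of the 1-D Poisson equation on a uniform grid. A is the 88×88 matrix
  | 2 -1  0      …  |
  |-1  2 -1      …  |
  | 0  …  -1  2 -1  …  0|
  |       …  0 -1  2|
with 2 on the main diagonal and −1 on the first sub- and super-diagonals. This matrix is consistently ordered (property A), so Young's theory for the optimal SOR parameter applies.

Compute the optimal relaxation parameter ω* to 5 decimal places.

B_J for the 88×88 system has eigenvalues cos(kπ/89); ρ_J = cos(π/89) = 0.99938.
√(1−ρ_J²) simplifies to sin(π/89) = 0.035291.
So ω* = 2/1.035291 = 1.93182 (Young).
ρ_SOR = ω* − 1 = 1.93182 − 1 = 0.93182.

ω* = 1.93182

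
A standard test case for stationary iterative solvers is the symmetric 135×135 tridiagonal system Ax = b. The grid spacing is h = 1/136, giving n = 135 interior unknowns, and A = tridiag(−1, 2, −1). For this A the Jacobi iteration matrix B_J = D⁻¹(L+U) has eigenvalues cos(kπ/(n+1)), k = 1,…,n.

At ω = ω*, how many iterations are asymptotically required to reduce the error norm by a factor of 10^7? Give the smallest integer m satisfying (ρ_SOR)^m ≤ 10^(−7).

m = 349

[ρ_J] n=135: ρ(B_J) = cos(π/(n+1)) = cos(π/136) = 0.9997332.
√(1 − cos²(π/136)) = sin(π/136) ≈ 0.0230979.
Then 2/(1+√(1−ρ_J²)) = 2/(1+0.0230979); ω* = 2/1.0230979 = 1.9548471.
At ω = 1.9548471 every |λ(B_ω)| = ω−1, so ρ_SOR = 0.9548471.
7·ln10 = 16.1181; −ln(0.9548471) = 0.0462041; m = ⌈16.1181/0.0462041⌉ = ⌈348.846⌉ = 349.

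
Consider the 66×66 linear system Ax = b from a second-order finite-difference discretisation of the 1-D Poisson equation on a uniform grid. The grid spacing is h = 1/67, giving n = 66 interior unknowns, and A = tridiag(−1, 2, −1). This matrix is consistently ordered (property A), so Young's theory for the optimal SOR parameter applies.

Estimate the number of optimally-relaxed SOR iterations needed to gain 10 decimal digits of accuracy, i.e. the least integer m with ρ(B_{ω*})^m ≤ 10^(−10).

spectrum of D⁻¹(L+U) = {cos(kπ/67) : 1≤k≤66}; ρ_J = cos(π/67) = 0.9989009.
√(1−ρ_J²) = |sin(π/67)| = 0.0468723
ω* = 2/(1+0.0468723) = 1.9104527
[ρ_SOR] ω* − 1 = 0.9104527.
Need (0.9104527)^m ≤ 10^(−10): m ≥ 10·ln10/|ln 0.9104527| = 23.0259/0.0938133 = 245.444 ⇒ m = 246.

m = 246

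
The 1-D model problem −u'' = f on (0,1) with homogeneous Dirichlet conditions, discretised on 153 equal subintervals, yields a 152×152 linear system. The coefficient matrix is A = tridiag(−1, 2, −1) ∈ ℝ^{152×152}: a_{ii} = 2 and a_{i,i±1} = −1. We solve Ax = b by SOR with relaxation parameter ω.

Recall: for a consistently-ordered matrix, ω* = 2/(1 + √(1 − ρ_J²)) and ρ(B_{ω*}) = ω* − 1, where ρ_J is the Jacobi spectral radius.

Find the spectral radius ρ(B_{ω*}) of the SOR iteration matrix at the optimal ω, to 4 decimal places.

ρ_SOR = 0.9598

B_J for the 152×152 system has eigenvalues cos(kπ/153); ρ_J = cos(π/153) = 0.9998.
√(1−ρ_J²) = |sin(π/153)| = 0.02053
Then 2/(1+√(1−ρ_J²)) = 2/(1+0.02053); ω* = 2/1.02053 = 1.9598.
and ρ(B_{ω*}) = 1.9598 − 1 = 0.9598.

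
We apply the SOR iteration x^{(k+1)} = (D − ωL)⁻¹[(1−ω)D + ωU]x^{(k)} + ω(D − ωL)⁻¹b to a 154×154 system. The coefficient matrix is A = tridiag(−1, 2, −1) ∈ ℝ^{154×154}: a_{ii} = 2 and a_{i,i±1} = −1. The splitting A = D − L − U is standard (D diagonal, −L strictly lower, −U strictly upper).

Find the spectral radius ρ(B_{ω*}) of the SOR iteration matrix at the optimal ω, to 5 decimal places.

ρ_SOR = 0.96027

½·tridiag(1,0,1) at n=154: λ_k = cos(kπ/155); max |λ| at k=1 ⇒ ρ_J = cos(π/155) ≈ 0.99979.
√(1−ρ_J²) = |sin(π/155)| = 0.020267
ω* = 2/(1 + 0.020267) = 2/1.020267 = 1.96027.
ρ_SOR = ω* − 1 ≈ 0.96027.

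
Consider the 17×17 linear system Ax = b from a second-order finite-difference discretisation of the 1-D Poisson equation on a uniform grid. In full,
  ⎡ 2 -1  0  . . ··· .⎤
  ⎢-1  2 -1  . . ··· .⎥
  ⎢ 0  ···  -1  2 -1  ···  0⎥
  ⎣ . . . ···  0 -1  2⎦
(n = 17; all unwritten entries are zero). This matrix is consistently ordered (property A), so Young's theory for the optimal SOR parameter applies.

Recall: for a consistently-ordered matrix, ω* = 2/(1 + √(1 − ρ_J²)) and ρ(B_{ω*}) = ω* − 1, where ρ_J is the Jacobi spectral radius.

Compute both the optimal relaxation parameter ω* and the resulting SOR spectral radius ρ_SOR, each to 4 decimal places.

ω* = 1.7041, ρ_SOR = 0.7041

½·tridiag(1,0,1) at n=17: λ_k = cos(kπ/18); max |λ| at k=1 ⇒ ρ_J = cos(π/18) ≈ 0.9848.
√(1−ρ_J²) = |sin(π/18)| = 0.17365
Then 2/(1+√(1−ρ_J²)) = 2/(1+0.17365); ω* = 2/1.17365 = 1.7041.
[ρ_SOR] ω* − 1 = 0.7041.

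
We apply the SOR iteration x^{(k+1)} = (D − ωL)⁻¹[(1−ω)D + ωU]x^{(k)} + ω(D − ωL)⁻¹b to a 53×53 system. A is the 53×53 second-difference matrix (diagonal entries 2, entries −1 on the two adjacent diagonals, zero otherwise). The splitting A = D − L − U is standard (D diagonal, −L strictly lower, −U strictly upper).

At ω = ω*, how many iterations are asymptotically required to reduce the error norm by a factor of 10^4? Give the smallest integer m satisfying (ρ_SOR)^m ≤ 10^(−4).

[ρ_J] n=53: ρ(B_J) = cos(π/(n+1)) = cos(π/54) = 0.9983082.
1 − cos²(π/54) = sin²(π/54) ⇒ √(1−ρ_J²) = sin(π/54) = 0.0581448.
ω* = 2 / (1 + 0.0581448) = 2 / 1.0581448 ≈ 1.8901005.
Hence ρ(B_{ω*}) = 1.8901005 − 1 = 0.8901005.
Need (0.8901005)^m ≤ 10^(−4): m ≥ 4·ln10/|ln 0.8901005| = 9.21034/0.116421 = 79.112 ⇒ m = 80.

m = 80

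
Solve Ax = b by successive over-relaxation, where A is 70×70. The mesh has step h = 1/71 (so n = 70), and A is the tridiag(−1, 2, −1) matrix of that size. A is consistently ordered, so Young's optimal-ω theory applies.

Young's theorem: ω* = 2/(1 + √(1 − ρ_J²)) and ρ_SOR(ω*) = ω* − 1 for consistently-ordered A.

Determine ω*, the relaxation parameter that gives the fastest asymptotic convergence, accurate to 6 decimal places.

spectrum of D⁻¹(L+U) = {cos(kπ/71) : 1≤k≤70}; ρ_J = cos(π/71) = 0.999021.
√(1−ρ_J²) = |sin(π/71)| = 0.0442333
Young: ω* = 2/(1+√(1−ρ_J²)) = 2/(1+0.0442333) = 2/1.0442333 = 1.915281.
At ω = 1.915281 every |λ(B_ω)| = ω−1, so ρ_SOR = 0.915281.

ω* = 1.915281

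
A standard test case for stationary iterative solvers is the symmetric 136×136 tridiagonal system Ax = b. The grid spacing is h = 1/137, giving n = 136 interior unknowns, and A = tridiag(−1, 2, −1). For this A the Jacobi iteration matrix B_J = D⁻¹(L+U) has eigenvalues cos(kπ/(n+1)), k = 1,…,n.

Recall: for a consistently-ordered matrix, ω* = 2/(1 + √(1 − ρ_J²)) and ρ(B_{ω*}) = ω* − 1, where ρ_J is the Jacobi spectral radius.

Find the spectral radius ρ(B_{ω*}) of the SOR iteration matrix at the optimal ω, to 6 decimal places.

With n=136, ρ(Jacobi) = cos(π/137) = 0.999737.
root = sin(π/137) = 0.0229293  (since 1−cos² = sin²).
ω* = 2/(1+0.0229293) = 1.955169
and ρ(B_{ω*}) = 1.955169 − 1 = 0.955169.

ρ_SOR = 0.955169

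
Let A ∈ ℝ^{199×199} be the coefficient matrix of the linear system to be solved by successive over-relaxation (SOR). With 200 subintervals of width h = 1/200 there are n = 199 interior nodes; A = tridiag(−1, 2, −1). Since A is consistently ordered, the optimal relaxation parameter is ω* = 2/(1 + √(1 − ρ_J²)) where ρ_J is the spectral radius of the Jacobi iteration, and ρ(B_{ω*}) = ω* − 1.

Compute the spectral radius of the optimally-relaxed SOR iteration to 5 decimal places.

ρ_SOR = 0.96907

B_J for the 199×199 system has eigenvalues cos(kπ/200); ρ_J = cos(π/200) = 0.99988.
root = sin(π/200) = 0.015707  (since 1−cos² = sin²).
Then 2/(1+√(1−ρ_J²)) = 2/(1+0.015707); ω* = 2/1.015707 = 1.96907.
ρ_SOR = ω* − 1 ≈ 0.96907.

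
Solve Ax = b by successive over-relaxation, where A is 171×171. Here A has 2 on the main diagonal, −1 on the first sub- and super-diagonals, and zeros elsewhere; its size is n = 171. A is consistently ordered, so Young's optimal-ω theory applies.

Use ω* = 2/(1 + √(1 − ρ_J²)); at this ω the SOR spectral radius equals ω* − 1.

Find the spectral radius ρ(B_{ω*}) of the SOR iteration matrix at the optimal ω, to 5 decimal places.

B_J for the 171×171 system has eigenvalues cos(kπ/172); ρ_J = cos(π/172) = 0.99983.
root = sin(π/172) = 0.018264  (since 1−cos² = sin²).
ω* = 2 / (1 + 0.018264) = 2 / 1.018264 ≈ 1.96413.
ρ(B_{ω*}) = ω*−1 = 0.96413

ρ_SOR = 0.96413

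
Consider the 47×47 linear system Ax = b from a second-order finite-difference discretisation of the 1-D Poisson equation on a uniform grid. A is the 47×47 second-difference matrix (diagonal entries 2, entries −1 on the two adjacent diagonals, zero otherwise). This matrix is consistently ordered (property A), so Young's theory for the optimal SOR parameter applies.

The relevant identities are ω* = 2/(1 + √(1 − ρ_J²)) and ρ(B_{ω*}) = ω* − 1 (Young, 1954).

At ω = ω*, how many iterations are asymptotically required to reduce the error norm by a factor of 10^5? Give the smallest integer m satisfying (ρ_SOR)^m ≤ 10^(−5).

m = 88

½·tridiag(1,0,1) at n=47: λ_k = cos(kπ/48); max |λ| at k=1 ⇒ ρ_J = cos(π/48) ≈ 0.9978589.
√(1 − cos²(π/48)) = sin(π/48) ≈ 0.0654031.
ω* = 2 / (1 + 0.0654031) = 2 / 1.0654031 ≈ 1.8772237.
and ρ(B_{ω*}) = 1.8772237 − 1 = 0.8772237.
m ≥ 5·ln10 / (−ln 0.8772237) = 87.889; smallest integer m = 88.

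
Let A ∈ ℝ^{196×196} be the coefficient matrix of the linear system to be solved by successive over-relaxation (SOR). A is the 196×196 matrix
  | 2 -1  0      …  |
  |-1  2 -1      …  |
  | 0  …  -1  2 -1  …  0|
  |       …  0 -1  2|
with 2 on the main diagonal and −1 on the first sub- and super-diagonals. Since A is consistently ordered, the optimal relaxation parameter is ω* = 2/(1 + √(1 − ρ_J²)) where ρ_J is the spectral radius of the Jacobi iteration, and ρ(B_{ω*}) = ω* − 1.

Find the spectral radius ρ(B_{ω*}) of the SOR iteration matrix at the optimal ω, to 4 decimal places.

ρ_SOR = 0.9686

½·tridiag(1,0,1) at n=196: λ_k = cos(kπ/197); max |λ| at k=1 ⇒ ρ_J = cos(π/197) ≈ 0.9999.
√(1−ρ_J²) simplifies to sin(π/197) = 0.01595.
ω* = 2/(1 + 0.01595) = 2/1.01595 = 1.9686.
ρ_SOR = ω* − 1 ≈ 0.9686.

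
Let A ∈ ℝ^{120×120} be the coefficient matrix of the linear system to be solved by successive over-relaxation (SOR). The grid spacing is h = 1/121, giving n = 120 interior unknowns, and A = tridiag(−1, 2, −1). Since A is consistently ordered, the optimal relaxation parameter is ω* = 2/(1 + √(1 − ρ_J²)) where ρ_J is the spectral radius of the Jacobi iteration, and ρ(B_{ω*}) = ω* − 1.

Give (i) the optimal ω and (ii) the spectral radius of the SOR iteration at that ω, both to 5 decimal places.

[ρ_J] n=120: ρ(B_J) = cos(π/(n+1)) = cos(π/121) = 0.99966.
root = sin(π/121) = 0.025961  (since 1−cos² = sin²).
[ω*] 2 ÷ (1 + 0.025961) = 2 ÷ 1.025961 = 1.94939.
and ρ(B_{ω*}) = 1.94939 − 1 = 0.94939.

ω* = 1.94939, ρ_SOR = 0.94939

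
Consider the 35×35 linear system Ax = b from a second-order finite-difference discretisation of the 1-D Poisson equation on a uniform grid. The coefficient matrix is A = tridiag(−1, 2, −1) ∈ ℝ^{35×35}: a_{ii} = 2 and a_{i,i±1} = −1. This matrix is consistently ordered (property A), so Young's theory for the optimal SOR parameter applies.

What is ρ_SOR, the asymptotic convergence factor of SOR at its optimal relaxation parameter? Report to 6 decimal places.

ρ_SOR = 0.839663

n=35: λ(B_J) = 1 − λ(A)/2 = cos(kπ/36); k=1 gives ρ_J = 0.996195.
√(1−ρ_J²) simplifies to sin(π/36) = 0.0871557.
Then 2/(1+√(1−ρ_J²)) = 2/(1+0.0871557); ω* = 2/1.0871557 = 1.839663.
At ω = 1.839663 every |λ(B_ω)| = ω−1, so ρ_SOR = 0.839663.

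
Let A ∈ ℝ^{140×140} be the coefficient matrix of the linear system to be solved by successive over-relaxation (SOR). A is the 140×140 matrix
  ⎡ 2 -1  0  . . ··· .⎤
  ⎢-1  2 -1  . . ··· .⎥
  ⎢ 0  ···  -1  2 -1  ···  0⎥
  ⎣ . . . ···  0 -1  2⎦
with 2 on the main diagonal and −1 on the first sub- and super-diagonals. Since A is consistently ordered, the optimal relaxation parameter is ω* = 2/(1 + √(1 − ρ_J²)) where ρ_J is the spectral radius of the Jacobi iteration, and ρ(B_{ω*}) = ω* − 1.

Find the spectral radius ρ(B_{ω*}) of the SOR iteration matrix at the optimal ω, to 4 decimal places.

ρ_SOR = 0.9564

spectrum of D⁻¹(L+U) = {cos(kπ/141) : 1≤k≤140}; ρ_J = cos(π/141) = 0.9998.
root = sin(π/141) = 0.02228  (since 1−cos² = sin²).
ω* = 2/(1 + 0.02228) = 2/1.02228 = 1.9564.
ρ_SOR = ω* − 1 ≈ 0.9564.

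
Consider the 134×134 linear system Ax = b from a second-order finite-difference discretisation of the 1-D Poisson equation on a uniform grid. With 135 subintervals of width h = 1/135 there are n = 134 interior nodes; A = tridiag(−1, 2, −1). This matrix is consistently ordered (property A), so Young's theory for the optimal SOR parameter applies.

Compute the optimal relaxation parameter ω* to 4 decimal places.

B_J for the 134×134 system has eigenvalues cos(kπ/135); ρ_J = cos(π/135) = 0.9997.
√(1 − cos²(π/135)) = sin(π/135) ≈ 0.02327.
ω* = 2/(1+0.02327) = 1.9545
ρ_SOR = ω* − 1 ≈ 0.9545.

ω* = 1.9545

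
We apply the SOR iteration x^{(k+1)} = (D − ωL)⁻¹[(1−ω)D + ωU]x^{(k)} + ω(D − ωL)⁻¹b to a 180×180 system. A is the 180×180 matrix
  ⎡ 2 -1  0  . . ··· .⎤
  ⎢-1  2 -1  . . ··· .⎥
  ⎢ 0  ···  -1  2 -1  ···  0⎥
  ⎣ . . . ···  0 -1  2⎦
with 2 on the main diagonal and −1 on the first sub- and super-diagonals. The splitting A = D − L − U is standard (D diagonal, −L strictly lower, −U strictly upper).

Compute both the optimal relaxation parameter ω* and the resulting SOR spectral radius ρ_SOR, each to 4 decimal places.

ω* = 1.9659, ρ_SOR = 0.9659

n=180: λ(B_J) = 1 − λ(A)/2 = cos(kπ/181); k=1 gives ρ_J = 0.9998.
1 − cos²(π/181) = sin²(π/181) ⇒ √(1−ρ_J²) = sin(π/181) = 0.01736.
ω* = 2 / (1 + 0.01736) = 2 / 1.01736 ≈ 1.9659.
ρ(B_{ω*}) = ω*−1 = 0.9659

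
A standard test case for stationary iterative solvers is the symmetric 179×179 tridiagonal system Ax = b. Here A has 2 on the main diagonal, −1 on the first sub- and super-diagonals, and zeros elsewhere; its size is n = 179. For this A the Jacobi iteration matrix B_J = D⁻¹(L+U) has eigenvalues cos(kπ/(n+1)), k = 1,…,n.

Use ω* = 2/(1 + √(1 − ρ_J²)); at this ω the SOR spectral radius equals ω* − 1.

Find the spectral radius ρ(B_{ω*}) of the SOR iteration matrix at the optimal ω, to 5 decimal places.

ρ_SOR = 0.96569

B_J for the 179×179 system has eigenvalues cos(kπ/180); ρ_J = cos(π/180) = 0.99985.
1 − cos²(π/180) = sin²(π/180) ⇒ √(1−ρ_J²) = sin(π/180) = 0.017452.
[ω*] 2 ÷ (1 + 0.017452) = 2 ÷ 1.017452 = 1.96569.
ρ_SOR = ω* − 1 ≈ 0.96569.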